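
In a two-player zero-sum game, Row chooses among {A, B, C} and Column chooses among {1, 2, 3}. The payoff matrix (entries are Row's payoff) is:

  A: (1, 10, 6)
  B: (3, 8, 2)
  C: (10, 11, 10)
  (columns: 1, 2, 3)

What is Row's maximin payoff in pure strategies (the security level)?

Row minima: A → 1, B → 2, C → 10.
The best of these is 10.

10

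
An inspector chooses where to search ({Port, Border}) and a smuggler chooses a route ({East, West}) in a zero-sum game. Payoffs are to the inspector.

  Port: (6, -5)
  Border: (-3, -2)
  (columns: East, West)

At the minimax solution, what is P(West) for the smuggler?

3/4

Row minima: Port → -5, Border → -3; maximin = -3.
Column maxima: East → 6, West → -2; minimax = -2.
-3 ≠ -2, so there is no saddle point; optimal play is mixed.
Let the inspector play Port with probability p. Expected payoff against East: 6p + (-3)(1−p) = 9p − 3; against West: (-5)p + (-2)(1−p) = −3p − 2.
Setting these equal: 9p − 3 = −3p − 2 ⇒ 12p = 1 ⇒ p = 1/12, and the value is (9)·(1/12) − 3 = -9/4.
For the smuggler: with q = P(East), equating Port's and Border's payoffs gives 11q − 5 = −q − 2 ⇒ q = 1/4.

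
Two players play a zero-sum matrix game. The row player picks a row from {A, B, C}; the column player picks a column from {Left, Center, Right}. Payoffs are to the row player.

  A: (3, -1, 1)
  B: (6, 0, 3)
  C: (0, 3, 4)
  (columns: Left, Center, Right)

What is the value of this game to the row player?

Row minima: A → -1, B → 0, C → 0; maximin = 0.
Column maxima: Left → 6, Center → 3, Right → 4; minimax = 3.
0 ≠ 3, so there is no saddle point; optimal play is mixed.
A is strictly dominated by B, so the row player never plays it.
Right is strictly dominated by Center (it gives the row player strictly more in every row), so the column player never plays it.
On the remaining 2×2 (B, C vs Left, Center):
Let the row player play B with probability p. Expected payoff against Left: 6p + 0(1−p) = 6p; against Center: 0p + 3(1−p) = −3p + 3.
Setting these equal: 6p = −3p + 3 ⇒ 9p = 3 ⇒ p = 1/3, and the value is (6)·(1/3) = 2.
For the column player: with q = P(Left), equating B's and C's payoffs gives 6q = −3q + 3 ⇒ q = 1/3.

2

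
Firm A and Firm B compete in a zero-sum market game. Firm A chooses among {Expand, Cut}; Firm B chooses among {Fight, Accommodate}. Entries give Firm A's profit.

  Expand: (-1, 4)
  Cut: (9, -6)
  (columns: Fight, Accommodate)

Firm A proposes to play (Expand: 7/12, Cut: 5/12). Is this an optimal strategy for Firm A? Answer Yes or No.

No

Against Fight this mix gives (7/12)·(-1) + (5/12)·9 = 19/6.
Against Accommodate this mix gives (7/12)·4 + (5/12)·(-6) = -1/6.
Firm B will play Accommodate, holding Firm A to -1/6. Shifting weight toward the row that does better against Accommodate would raise this floor (the equalizing mix achieves 3/2 against both Accommodate and Fight), so the proposed strategy is not optimal.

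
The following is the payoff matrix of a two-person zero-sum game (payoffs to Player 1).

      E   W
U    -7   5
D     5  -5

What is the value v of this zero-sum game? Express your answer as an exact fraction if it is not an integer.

-5/11

Row minima: U → -7, D → -5; maximin = -5.
Column maxima: E → 5, W → 5; minimax = 5.
-5 ≠ 5, so there is no saddle point; optimal play is mixed.
Let Player 1 play U with probability p. Expected payoff against E: (-7)p + 5(1−p) = −12p + 5; against W: 5p + (-5)(1−p) = 10p − 5.
Setting these equal: −12p + 5 = 10p − 5 ⇒ −22p = -10 ⇒ p = 5/11, and the value is (-12)·(5/11) + 5 = -5/11.
For Player 2: with q = P(E), equating U's and D's payoffs gives −12q + 5 = 10q − 5 ⇒ q = 5/11.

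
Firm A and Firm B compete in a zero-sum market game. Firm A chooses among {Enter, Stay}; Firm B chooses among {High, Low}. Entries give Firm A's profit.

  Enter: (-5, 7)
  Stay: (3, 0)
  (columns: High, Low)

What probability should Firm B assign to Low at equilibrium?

Row minima: Enter → -5, Stay → 0; maximin = 0.
Column maxima: High → 3, Low → 7; minimax = 3.
0 ≠ 3, so there is no saddle point; optimal play is mixed.
Let Firm A play Enter with probability p. Expected payoff against High: (-5)p + 3(1−p) = −8p + 3; against Low: 7p + 0(1−p) = 7p.
Setting these equal: −8p + 3 = 7p ⇒ −15p = -3 ⇒ p = 1/5, and the value is (-8)·(1/5) + 3 = 7/5.
For Firm B: with q = P(High), equating Enter's and Stay's payoffs gives −12q + 7 = 3q ⇒ q = 7/15.

8/15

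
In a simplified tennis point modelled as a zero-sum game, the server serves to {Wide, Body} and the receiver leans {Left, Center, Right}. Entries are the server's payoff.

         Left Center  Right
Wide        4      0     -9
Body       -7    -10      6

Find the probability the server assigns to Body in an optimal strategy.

Row minima: Wide → -9, Body → -10; maximin = -9.
Column maxima: Left → 4, Center → 0, Right → 6; minimax = 0.
-9 ≠ 0, so there is no saddle point; optimal play is mixed.
Left is strictly dominated by Center (it gives the server strictly more in every row), so the receiver never plays it.
On the remaining 2×2 (Wide, Body vs Center, Right):
Let the server play Wide with probability p. Expected payoff against Center: 0p + (-10)(1−p) = 10p − 10; against Right: (-9)p + 6(1−p) = −15p + 6.
Setting these equal: 10p − 10 = −15p + 6 ⇒ 25p = 16 ⇒ p = 16/25, and the value is (10)·(16/25) − 10 = -18/5.
For the receiver: with q = P(Center), equating Wide's and Body's payoffs gives 9q − 9 = −16q + 6 ⇒ q = 3/5.

9/25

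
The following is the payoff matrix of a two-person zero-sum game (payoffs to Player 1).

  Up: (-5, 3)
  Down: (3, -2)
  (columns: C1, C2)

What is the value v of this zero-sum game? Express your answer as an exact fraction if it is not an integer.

Row minima: Up → -5, Down → -2; maximin = -2.
Column maxima: C1 → 3, C2 → 3; minimax = 3.
-2 ≠ 3, so there is no saddle point; optimal play is mixed.
Let Player 1 play Up with probability p. Expected payoff against C1: (-5)p + 3(1−p) = −8p + 3; against C2: 3p + (-2)(1−p) = 5p − 2.
Setting these equal: −8p + 3 = 5p − 2 ⇒ −13p = -5 ⇒ p = 5/13, and the value is (-8)·(5/13) + 3 = -1/13.
For Player 2: with q = P(C1), equating Up's and Down's payoffs gives −8q + 3 = 5q − 2 ⇒ q = 5/13.

-1/13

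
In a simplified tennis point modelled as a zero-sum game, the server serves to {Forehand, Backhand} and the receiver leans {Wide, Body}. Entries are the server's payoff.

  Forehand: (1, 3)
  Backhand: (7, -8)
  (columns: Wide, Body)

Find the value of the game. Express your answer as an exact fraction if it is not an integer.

Row minima: Forehand → 1, Backhand → -8; maximin = 1.
Column maxima: Wide → 7, Body → 3; minimax = 3.
1 ≠ 3, so there is no saddle point; optimal play is mixed.
Let the server play Forehand with probability p. Expected payoff against Wide: 1p + 7(1−p) = −6p + 7; against Body: 3p + (-8)(1−p) = 11p − 8.
Setting these equal: −6p + 7 = 11p − 8 ⇒ −17p = -15 ⇒ p = 15/17, and the value is (-6)·(15/17) + 7 = 29/17.
For the receiver: with q = P(Wide), equating Forehand's and Backhand's payoffs gives −2q + 3 = 15q − 8 ⇒ q = 11/17.

29/17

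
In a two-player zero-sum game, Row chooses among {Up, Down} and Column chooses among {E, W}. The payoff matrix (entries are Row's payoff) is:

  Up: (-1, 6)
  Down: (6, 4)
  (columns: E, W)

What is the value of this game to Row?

Row minima: Up → -1, Down → 4; maximin = 4.
Column maxima: E → 6, W → 6; minimax = 6.
4 ≠ 6, so there is no saddle point; optimal play is mixed.
Let Row play Up with probability p. Expected payoff against E: (-1)p + 6(1−p) = −7p + 6; against W: 6p + 4(1−p) = 2p + 4.
Setting these equal: −7p + 6 = 2p + 4 ⇒ −9p = -2 ⇒ p = 2/9, and the value is (-7)·(2/9) + 6 = 40/9.
For Column: with q = P(E), equating Up's and Down's payoffs gives −7q + 6 = 2q + 4 ⇒ q = 2/9.

40/9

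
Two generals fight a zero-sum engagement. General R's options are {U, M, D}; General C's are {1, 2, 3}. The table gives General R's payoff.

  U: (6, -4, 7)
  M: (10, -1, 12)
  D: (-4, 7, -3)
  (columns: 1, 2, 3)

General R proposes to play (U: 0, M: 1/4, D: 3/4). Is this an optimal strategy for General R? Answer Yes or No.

No

Against 1 this mix gives (1/4)·10 + (3/4)·(-4) = -1/2.
Against 2 this mix gives (1/4)·(-1) + (3/4)·7 = 5.
Against 3 this mix gives (1/4)·12 + (3/4)·(-3) = 3/4.
General C will play 1, holding General R to -1/2. Shifting weight toward the row that does better against 1 would raise this floor (the equalizing mix achieves 3 against both 1 and 2), so the proposed strategy is not optimal.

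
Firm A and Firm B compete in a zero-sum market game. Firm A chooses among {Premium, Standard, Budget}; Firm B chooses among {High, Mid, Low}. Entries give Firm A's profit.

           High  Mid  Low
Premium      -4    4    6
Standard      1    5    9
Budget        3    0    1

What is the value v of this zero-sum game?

15/7

Row minima: Premium → -4, Standard → 1, Budget → 0; maximin = 1.
Column maxima: High → 3, Mid → 5, Low → 9; minimax = 3.
1 ≠ 3, so there is no saddle point; optimal play is mixed.
Premium is strictly dominated by Standard, so Firm A never plays it.
Low is strictly dominated by Mid (it gives Firm A strictly more in every row), so Firm B never plays it.
On the remaining 2×2 (Standard, Budget vs High, Mid):
Let Firm A play Standard with probability p. Expected payoff against High: 1p + 3(1−p) = −2p + 3; against Mid: 5p + 0(1−p) = 5p.
Setting these equal: −2p + 3 = 5p ⇒ −7p = -3 ⇒ p = 3/7, and the value is (-2)·(3/7) + 3 = 15/7.
For Firm B: with q = P(High), equating Standard's and Budget's payoffs gives −4q + 5 = 3q ⇒ q = 5/7.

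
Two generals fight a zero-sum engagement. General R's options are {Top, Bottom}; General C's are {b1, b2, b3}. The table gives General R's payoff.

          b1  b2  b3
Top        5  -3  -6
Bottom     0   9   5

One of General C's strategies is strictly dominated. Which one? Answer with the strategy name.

b2

b3 holds General R's payoff strictly below b2 in every row: -6 < -3, 5 < 9.
So b2 is strictly dominated for General C.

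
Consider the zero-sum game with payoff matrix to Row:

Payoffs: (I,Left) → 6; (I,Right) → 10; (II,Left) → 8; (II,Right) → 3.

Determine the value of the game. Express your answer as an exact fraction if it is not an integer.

Row minima: I → 6, II → 3; maximin = 6.
Column maxima: Left → 8, Right → 10; minimax = 8.
6 ≠ 8, so there is no saddle point; optimal play is mixed.
Let Row play I with probability p. Expected payoff against Left: 6p + 8(1−p) = −2p + 8; against Right: 10p + 3(1−p) = 7p + 3.
Setting these equal: −2p + 8 = 7p + 3 ⇒ −9p = -5 ⇒ p = 5/9, and the value is (-2)·(5/9) + 8 = 62/9.
For Column: with q = P(Left), equating I's and II's payoffs gives −4q + 10 = 5q + 3 ⇒ q = 7/9.

62/9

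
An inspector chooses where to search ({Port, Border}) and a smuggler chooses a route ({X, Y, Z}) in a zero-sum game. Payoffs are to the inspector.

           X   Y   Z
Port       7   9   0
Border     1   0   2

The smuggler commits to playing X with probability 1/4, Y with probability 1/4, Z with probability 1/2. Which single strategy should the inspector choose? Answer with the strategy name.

Expected payoff of Port: (1/4)·7 + (1/4)·9 + (1/2)·0 = 4.
Expected payoff of Border: (1/4)·1 + (1/4)·0 + (1/2)·2 = 5/4.
The largest is 4, so the inspector's best response is Port.

Port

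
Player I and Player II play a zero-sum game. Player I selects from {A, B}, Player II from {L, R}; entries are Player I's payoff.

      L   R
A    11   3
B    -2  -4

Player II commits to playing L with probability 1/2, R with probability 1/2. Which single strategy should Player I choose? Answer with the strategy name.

Expected payoff of A: (1/2)·11 + (1/2)·3 = 7.
Expected payoff of B: (1/2)·(-2) + (1/2)·(-4) = -3.
The largest is 7, so Player I's best response is A.

A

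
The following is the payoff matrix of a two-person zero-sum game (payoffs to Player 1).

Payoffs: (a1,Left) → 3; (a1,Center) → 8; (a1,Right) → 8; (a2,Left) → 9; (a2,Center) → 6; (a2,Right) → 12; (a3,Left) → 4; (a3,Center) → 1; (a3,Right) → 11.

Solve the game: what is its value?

Row minima: a1 → 3, a2 → 6, a3 → 1; maximin = 6.
Column maxima: Left → 9, Center → 8, Right → 12; minimax = 8.
6 ≠ 8, so there is no saddle point; optimal play is mixed.
a3 is strictly dominated by a2, so Player 1 never plays it.
Right is strictly dominated by Left (it gives Player 1 strictly more in every row), so Player 2 never plays it.
On the remaining 2×2 (a1, a2 vs Left, Center):
Let Player 1 play a1 with probability p. Expected payoff against Left: 3p + 9(1−p) = −6p + 9; against Center: 8p + 6(1−p) = 2p + 6.
Setting these equal: −6p + 9 = 2p + 6 ⇒ −8p = -3 ⇒ p = 3/8, and the value is (-6)·(3/8) + 9 = 27/4.
For Player 2: with q = P(Left), equating a1's and a2's payoffs gives −5q + 8 = 3q + 6 ⇒ q = 1/4.

27/4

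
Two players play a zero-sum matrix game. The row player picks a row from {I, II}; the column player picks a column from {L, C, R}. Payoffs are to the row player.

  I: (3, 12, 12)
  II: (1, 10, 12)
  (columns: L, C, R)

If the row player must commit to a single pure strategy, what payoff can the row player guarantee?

Row minima: I → 3, II → 1.
The best of these is 3.

3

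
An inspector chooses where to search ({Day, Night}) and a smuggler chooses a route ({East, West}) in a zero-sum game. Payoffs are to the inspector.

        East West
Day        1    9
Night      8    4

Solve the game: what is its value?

17/3

Row minima: Day → 1, Night → 4; maximin = 4.
Column maxima: East → 8, West → 9; minimax = 8.
4 ≠ 8, so there is no saddle point; optimal play is mixed.
Let the inspector play Day with probability p. Expected payoff against East: 1p + 8(1−p) = −7p + 8; against West: 9p + 4(1−p) = 5p + 4.
Setting these equal: −7p + 8 = 5p + 4 ⇒ −12p = -4 ⇒ p = 1/3, and the value is (-7)·(1/3) + 8 = 17/3.
For the smuggler: with q = P(East), equating Day's and Night's payoffs gives −8q + 9 = 4q + 4 ⇒ q = 5/12.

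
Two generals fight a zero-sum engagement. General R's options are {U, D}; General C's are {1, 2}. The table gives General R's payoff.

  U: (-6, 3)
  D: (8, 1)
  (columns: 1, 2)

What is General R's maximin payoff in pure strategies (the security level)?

Row minima: U → -6, D → 1.
The best of these is 1.

1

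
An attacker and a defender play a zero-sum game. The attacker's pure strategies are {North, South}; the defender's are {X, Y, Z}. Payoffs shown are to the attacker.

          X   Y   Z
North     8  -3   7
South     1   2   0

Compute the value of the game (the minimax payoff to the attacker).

Row minima: North → -3, South → 0; maximin = 0.
Column maxima: X → 8, Y → 2, Z → 7; minimax = 2.
0 ≠ 2, so there is no saddle point; optimal play is mixed.
X is strictly dominated by Z (it gives the attacker strictly more in every row), so the defender never plays it.
On the remaining 2×2 (North, South vs Y, Z):
Let the attacker play North with probability p. Expected payoff against Y: (-3)p + 2(1−p) = −5p + 2; against Z: 7p + 0(1−p) = 7p.
Setting these equal: −5p + 2 = 7p ⇒ −12p = -2 ⇒ p = 1/6, and the value is (-5)·(1/6) + 2 = 7/6.
For the defender: with q = P(Y), equating North's and South's payoffs gives −10q + 7 = 2q ⇒ q = 7/12.

7/6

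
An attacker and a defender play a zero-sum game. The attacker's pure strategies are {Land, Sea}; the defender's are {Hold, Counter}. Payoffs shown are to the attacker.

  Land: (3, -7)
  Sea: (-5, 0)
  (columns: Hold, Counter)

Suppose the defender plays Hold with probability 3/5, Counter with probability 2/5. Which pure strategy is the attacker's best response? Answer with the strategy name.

Land

Expected payoff of Land: (3/5)·3 + (2/5)·(-7) = -1.
Expected payoff of Sea: (3/5)·(-5) + (2/5)·0 = -3.
The largest is -1, so the attacker's best response is Land.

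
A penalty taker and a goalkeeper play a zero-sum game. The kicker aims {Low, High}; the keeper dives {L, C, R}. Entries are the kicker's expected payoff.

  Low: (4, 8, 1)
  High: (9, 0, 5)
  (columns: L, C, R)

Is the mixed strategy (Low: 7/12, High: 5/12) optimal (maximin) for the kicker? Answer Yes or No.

No

Against L this mix gives (7/12)·4 + (5/12)·9 = 73/12.
Against C this mix gives (7/12)·8 + (5/12)·0 = 14/3.
Against R this mix gives (7/12)·1 + (5/12)·5 = 8/3.
The keeper will play R, holding the kicker to 8/3. Shifting weight toward the row that does better against R would raise this floor (the equalizing mix achieves 10/3 against both R and C), so the proposed strategy is not optimal.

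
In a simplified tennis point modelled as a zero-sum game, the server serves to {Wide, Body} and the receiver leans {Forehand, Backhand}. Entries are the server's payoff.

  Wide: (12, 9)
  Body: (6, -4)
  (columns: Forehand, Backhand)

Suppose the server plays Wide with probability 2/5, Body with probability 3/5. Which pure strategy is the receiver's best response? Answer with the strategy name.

Backhand

If the receiver plays Forehand, the server's expected payoff is (2/5)·12 + (3/5)·6 = 42/5.
If the receiver plays Backhand, the server's expected payoff is (2/5)·9 + (3/5)·(-4) = 6/5.
The receiver minimizes the server's payoff; the smallest is 6/5, so the best response is Backhand.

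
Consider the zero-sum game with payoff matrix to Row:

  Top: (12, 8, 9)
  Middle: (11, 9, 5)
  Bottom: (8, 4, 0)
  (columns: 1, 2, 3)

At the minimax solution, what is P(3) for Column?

Row minima: Top → 8, Middle → 5, Bottom → 0; maximin = 8.
Column maxima: 1 → 12, 2 → 9, 3 → 9; minimax = 9.
8 ≠ 9, so there is no saddle point; optimal play is mixed.
Bottom is strictly dominated by Top, so Row never plays it.
1 is strictly dominated by 2 (it gives Row strictly more in every row), so Column never plays it.
On the remaining 2×2 (Top, Middle vs 2, 3):
Let Row play Top with probability p. Expected payoff against 2: 8p + 9(1−p) = −p + 9; against 3: 9p + 5(1−p) = 4p + 5.
Setting these equal: −p + 9 = 4p + 5 ⇒ −5p = -4 ⇒ p = 4/5, and the value is (-1)·(4/5) + 9 = 41/5.
For Column: with q = P(2), equating Top's and Middle's payoffs gives −q + 9 = 4q + 5 ⇒ q = 4/5.

1/5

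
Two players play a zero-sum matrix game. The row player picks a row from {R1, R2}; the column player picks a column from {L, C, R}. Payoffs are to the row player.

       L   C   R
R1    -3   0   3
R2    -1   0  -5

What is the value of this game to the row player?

Row minima: R1 → -3, R2 → -5; maximin = -3.
Column maxima: L → -1, C → 0, R → 3; minimax = -1.
-3 ≠ -1, so there is no saddle point; optimal play is mixed.
C is strictly dominated by L (it gives the row player strictly more in every row), so the column player never plays it.
On the remaining 2×2 (R1, R2 vs L, R):
Let the row player play R1 with probability p. Expected payoff against L: (-3)p + (-1)(1−p) = −2p − 1; against R: 3p + (-5)(1−p) = 8p − 5.
Setting these equal: −2p − 1 = 8p − 5 ⇒ −10p = -4 ⇒ p = 2/5, and the value is (-2)·(2/5) − 1 = -9/5.
For the column player: with q = P(L), equating R1's and R2's payoffs gives −6q + 3 = 4q − 5 ⇒ q = 4/5.

-9/5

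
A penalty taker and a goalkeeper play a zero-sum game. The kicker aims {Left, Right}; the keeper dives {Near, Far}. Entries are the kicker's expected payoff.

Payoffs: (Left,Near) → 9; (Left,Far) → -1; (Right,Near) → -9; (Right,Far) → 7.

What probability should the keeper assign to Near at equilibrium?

4/13

Row minima: Left → -1, Right → -9; maximin = -1.
Column maxima: Near → 9, Far → 7; minimax = 7.
-1 ≠ 7, so there is no saddle point; optimal play is mixed.
Let the kicker play Left with probability p. Expected payoff against Near: 9p + (-9)(1−p) = 18p − 9; against Far: (-1)p + 7(1−p) = −8p + 7.
Setting these equal: 18p − 9 = −8p + 7 ⇒ 26p = 16 ⇒ p = 8/13, and the value is (18)·(8/13) − 9 = 27/13.
For the keeper: with q = P(Near), equating Left's and Right's payoffs gives 10q − 1 = −16q + 7 ⇒ q = 4/13.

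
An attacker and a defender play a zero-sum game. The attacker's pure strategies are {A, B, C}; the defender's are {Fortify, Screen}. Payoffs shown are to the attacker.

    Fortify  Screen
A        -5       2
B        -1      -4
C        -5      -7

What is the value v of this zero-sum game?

-11/5

Row minima: A → -5, B → -4, C → -7; maximin = -4.
Column maxima: Fortify → -1, Screen → 2; minimax = -1.
-4 ≠ -1, so there is no saddle point; optimal play is mixed.
C is strictly dominated by B, so the attacker never plays it.
On the remaining 2×2 (A, B vs Fortify, Screen):
Let the attacker play A with probability p. Expected payoff against Fortify: (-5)p + (-1)(1−p) = −4p − 1; against Screen: 2p + (-4)(1−p) = 6p − 4.
Setting these equal: −4p − 1 = 6p − 4 ⇒ −10p = -3 ⇒ p = 3/10, and the value is (-4)·(3/10) − 1 = -11/5.
For the defender: with q = P(Fortify), equating A's and B's payoffs gives −7q + 2 = 3q − 4 ⇒ q = 3/5.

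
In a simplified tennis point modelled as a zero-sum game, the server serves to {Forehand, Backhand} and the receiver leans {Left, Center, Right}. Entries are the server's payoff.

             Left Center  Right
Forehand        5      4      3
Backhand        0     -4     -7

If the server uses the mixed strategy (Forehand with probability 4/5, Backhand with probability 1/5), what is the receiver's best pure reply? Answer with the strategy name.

Right

If the receiver plays Left, the server's expected payoff is (4/5)·5 + (1/5)·0 = 4.
If the receiver plays Center, the server's expected payoff is (4/5)·4 + (1/5)·(-4) = 12/5.
If the receiver plays Right, the server's expected payoff is (4/5)·3 + (1/5)·(-7) = 1.
The receiver minimizes the server's payoff; the smallest is 1, so the best response is Right.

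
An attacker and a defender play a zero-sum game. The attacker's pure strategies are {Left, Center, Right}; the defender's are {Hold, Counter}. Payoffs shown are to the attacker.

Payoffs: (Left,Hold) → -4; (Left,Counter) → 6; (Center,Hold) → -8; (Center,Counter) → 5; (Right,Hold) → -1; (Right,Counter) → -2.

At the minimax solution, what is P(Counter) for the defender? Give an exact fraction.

Row minima: Left → -4, Center → -8, Right → -2; maximin = -2.
Column maxima: Hold → -1, Counter → 6; minimax = -1.
-2 ≠ -1, so there is no saddle point; optimal play is mixed.
Center is strictly dominated by Left, so the attacker never plays it.
On the remaining 2×2 (Left, Right vs Hold, Counter):
Let the attacker play Left with probability p. Expected payoff against Hold: (-4)p + (-1)(1−p) = −3p − 1; against Counter: 6p + (-2)(1−p) = 8p − 2.
Setting these equal: −3p − 1 = 8p − 2 ⇒ −11p = -1 ⇒ p = 1/11, and the value is (-3)·(1/11) − 1 = -14/11.
For the defender: with q = P(Hold), equating Left's and Right's payoffs gives −10q + 6 = q − 2 ⇒ q = 8/11.

3/11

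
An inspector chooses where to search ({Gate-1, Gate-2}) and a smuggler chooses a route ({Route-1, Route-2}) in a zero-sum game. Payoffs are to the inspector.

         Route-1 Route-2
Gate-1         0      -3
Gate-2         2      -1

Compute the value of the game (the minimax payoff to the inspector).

Row minima: Gate-1 → -3, Gate-2 → -1; maximin = -1.
Column maxima: Route-1 → 2, Route-2 → -1; minimax = -1.
Since maximin = minimax = -1, there is a saddle point and the value is -1.

-1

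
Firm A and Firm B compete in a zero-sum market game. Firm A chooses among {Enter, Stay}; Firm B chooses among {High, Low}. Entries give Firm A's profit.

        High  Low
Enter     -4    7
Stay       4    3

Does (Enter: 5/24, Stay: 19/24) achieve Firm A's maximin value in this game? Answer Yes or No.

No

Against High this mix gives (5/24)·(-4) + (19/24)·4 = 7/3.
Against Low this mix gives (5/24)·7 + (19/24)·3 = 23/6.
Firm B will play High, holding Firm A to 7/3. Shifting weight toward the row that does better against High would raise this floor (the equalizing mix achieves 10/3 against both High and Low), so the proposed strategy is not optimal.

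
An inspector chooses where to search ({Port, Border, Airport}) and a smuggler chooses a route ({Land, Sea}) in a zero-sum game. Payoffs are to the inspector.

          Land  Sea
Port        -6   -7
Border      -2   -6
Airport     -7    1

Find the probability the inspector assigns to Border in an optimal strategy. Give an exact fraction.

Row minima: Port → -7, Border → -6, Airport → -7; maximin = -6.
Column maxima: Land → -2, Sea → 1; minimax = -2.
-6 ≠ -2, so there is no saddle point; optimal play is mixed.
Port is strictly dominated by Border, so the inspector never plays it.
On the remaining 2×2 (Border, Airport vs Land, Sea):
Let the inspector play Border with probability p. Expected payoff against Land: (-2)p + (-7)(1−p) = 5p − 7; against Sea: (-6)p + 1(1−p) = −7p + 1.
Setting these equal: 5p − 7 = −7p + 1 ⇒ 12p = 8 ⇒ p = 2/3, and the value is (5)·(2/3) − 7 = -11/3.
For the smuggler: with q = P(Land), equating Border's and Airport's payoffs gives 4q − 6 = −8q + 1 ⇒ q = 7/12.

2/3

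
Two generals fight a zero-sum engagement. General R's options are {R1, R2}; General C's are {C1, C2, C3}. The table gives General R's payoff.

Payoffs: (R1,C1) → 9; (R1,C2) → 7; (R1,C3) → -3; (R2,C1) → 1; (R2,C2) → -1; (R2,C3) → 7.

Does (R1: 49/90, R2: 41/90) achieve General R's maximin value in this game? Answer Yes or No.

Against C1 this mix gives (49/90)·9 + (41/90)·1 = 241/45.
Against C2 this mix gives (49/90)·7 + (41/90)·(-1) = 151/45.
Against C3 this mix gives (49/90)·(-3) + (41/90)·7 = 14/9.
General C will play C3, holding General R to 14/9. Shifting weight toward the row that does better against C3 would raise this floor (the equalizing mix achieves 23/9 against both C3 and C2), so the proposed strategy is not optimal.

No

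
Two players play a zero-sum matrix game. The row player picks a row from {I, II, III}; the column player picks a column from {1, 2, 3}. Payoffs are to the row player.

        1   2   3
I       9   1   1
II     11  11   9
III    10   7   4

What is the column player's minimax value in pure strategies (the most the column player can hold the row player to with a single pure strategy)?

Column maxima: 1 → 11, 2 → 11, 3 → 9.
The smallest of these is 9.

9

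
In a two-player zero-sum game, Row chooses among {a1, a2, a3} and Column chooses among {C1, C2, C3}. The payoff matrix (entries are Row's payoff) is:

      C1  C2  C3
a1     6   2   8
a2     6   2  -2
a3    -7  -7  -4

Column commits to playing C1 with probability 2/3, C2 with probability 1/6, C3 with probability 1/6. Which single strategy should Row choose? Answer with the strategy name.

Expected payoff of a1: (2/3)·6 + (1/6)·2 + (1/6)·8 = 17/3.
Expected payoff of a2: (2/3)·6 + (1/6)·2 + (1/6)·(-2) = 4.
Expected payoff of a3: (2/3)·(-7) + (1/6)·(-7) + (1/6)·(-4) = -13/2.
The largest is 17/3, so Row's best response is a1.

a1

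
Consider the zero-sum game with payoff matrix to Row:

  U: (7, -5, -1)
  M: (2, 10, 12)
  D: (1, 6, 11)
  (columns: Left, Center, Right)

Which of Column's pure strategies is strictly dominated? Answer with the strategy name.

Center holds Row's payoff strictly below Right in every row: -5 < -1, 10 < 12, 6 < 11.
So Right is strictly dominated for Column.

Right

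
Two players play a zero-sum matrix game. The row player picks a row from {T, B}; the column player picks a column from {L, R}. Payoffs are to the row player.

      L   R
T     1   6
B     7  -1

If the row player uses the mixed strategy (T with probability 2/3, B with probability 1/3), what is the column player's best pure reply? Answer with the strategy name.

L

If the column player plays L, the row player's expected payoff is (2/3)·1 + (1/3)·7 = 3.
If the column player plays R, the row player's expected payoff is (2/3)·6 + (1/3)·(-1) = 11/3.
The column player minimizes the row player's payoff; the smallest is 3, so the best response is L.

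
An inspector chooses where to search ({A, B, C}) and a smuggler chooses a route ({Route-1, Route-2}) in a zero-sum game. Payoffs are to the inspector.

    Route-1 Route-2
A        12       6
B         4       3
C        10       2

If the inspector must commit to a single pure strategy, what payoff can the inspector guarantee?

6

Row minima: A → 6, B → 3, C → 2.
The best of these is 6.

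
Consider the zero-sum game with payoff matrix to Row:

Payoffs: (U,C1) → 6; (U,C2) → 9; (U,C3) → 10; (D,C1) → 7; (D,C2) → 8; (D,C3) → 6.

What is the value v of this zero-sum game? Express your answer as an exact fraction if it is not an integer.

34/5

Row minima: U → 6, D → 6; maximin = 6.
Column maxima: C1 → 7, C2 → 9, C3 → 10; minimax = 7.
6 ≠ 7, so there is no saddle point; optimal play is mixed.
C2 is strictly dominated by C1 (it gives Row strictly more in every row), so Column never plays it.
On the remaining 2×2 (U, D vs C1, C3):
Let Row play U with probability p. Expected payoff against C1: 6p + 7(1−p) = −p + 7; against C3: 10p + 6(1−p) = 4p + 6.
Setting these equal: −p + 7 = 4p + 6 ⇒ −5p = -1 ⇒ p = 1/5, and the value is (-1)·(1/5) + 7 = 34/5.
For Column: with q = P(C1), equating U's and D's payoffs gives −4q + 10 = q + 6 ⇒ q = 4/5.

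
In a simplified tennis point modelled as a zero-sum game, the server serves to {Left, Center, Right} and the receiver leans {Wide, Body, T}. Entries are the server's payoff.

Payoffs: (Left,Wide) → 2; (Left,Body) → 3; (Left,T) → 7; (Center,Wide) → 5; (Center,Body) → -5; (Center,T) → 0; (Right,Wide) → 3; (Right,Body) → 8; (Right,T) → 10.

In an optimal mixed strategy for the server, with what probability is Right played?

2/3

Row minima: Left → 2, Center → -5, Right → 3; maximin = 3.
Column maxima: Wide → 5, Body → 8, T → 10; minimax = 5.
3 ≠ 5, so there is no saddle point; optimal play is mixed.
Left is strictly dominated by Right, so the server never plays it.
T is strictly dominated by Body (it gives the server strictly more in every row), so the receiver never plays it.
On the remaining 2×2 (Center, Right vs Wide, Body):
Let the server play Center with probability p. Expected payoff against Wide: 5p + 3(1−p) = 2p + 3; against Body: (-5)p + 8(1−p) = −13p + 8.
Setting these equal: 2p + 3 = −13p + 8 ⇒ 15p = 5 ⇒ p = 1/3, and the value is (2)·(1/3) + 3 = 11/3.
For the receiver: with q = P(Wide), equating Center's and Right's payoffs gives 10q − 5 = −5q + 8 ⇒ q = 13/15.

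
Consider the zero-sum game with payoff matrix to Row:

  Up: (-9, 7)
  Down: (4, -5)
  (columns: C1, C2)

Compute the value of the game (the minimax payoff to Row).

-17/25

Row minima: Up → -9, Down → -5; maximin = -5.
Column maxima: C1 → 4, C2 → 7; minimax = 4.
-5 ≠ 4, so there is no saddle point; optimal play is mixed.
Let Row play Up with probability p. Expected payoff against C1: (-9)p + 4(1−p) = −13p + 4; against C2: 7p + (-5)(1−p) = 12p − 5.
Setting these equal: −13p + 4 = 12p − 5 ⇒ −25p = -9 ⇒ p = 9/25, and the value is (-13)·(9/25) + 4 = -17/25.
For Column: with q = P(C1), equating Up's and Down's payoffs gives −16q + 7 = 9q − 5 ⇒ q = 12/25.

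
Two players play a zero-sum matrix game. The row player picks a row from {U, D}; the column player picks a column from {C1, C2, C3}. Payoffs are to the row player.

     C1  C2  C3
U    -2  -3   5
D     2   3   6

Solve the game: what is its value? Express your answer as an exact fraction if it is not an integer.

Row minima: U → -3, D → 2; maximin = 2.
Column maxima: C1 → 2, C2 → 3, C3 → 6; minimax = 2.
Since maximin = minimax = 2, there is a saddle point and the value is 2.

2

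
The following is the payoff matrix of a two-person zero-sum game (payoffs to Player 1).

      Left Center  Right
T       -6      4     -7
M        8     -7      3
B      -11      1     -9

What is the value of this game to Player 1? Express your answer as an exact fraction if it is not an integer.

-37/21

Row minima: T → -7, M → -7, B → -11; maximin = -7.
Column maxima: Left → 8, Center → 4, Right → 3; minimax = 3.
-7 ≠ 3, so there is no saddle point; optimal play is mixed.
B is strictly dominated by T, so Player 1 never plays it.
With B eliminated, Left is strictly dominated by Right (it gives Player 1 strictly more in every remaining row), so Player 2 never plays it.
On the remaining 2×2 (T, M vs Center, Right):
Let Player 1 play T with probability p. Expected payoff against Center: 4p + (-7)(1−p) = 11p − 7; against Right: (-7)p + 3(1−p) = −10p + 3.
Setting these equal: 11p − 7 = −10p + 3 ⇒ 21p = 10 ⇒ p = 10/21, and the value is (11)·(10/21) − 7 = -37/21.
For Player 2: with q = P(Center), equating T's and M's payoffs gives 11q − 7 = −10q + 3 ⇒ q = 10/21.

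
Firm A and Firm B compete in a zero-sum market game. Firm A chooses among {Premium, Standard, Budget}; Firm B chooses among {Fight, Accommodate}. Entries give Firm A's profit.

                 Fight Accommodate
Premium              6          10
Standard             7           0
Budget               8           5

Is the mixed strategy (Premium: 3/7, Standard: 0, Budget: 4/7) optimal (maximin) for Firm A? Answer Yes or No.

Yes

Against Fight this mix gives (3/7)·6 + (4/7)·8 = 50/7.
Against Accommodate this mix gives (3/7)·10 + (4/7)·5 = 50/7.
All of Firm B's active replies (Fight, Accommodate) yield 50/7, and no column does worse for Firm A. The mix makes Firm B indifferent and guarantees 50/7, so it is optimal.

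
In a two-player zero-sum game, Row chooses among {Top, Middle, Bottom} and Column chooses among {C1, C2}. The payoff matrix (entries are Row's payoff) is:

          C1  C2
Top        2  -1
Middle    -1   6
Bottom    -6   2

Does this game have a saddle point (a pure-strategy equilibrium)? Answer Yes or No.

No

Row minima: Top → -1, Middle → -1, Bottom → -6; maximin = -1.
Column maxima: C1 → 2, C2 → 6; minimax = 2.
-1 ≠ 2, so no pure-strategy equilibrium exists.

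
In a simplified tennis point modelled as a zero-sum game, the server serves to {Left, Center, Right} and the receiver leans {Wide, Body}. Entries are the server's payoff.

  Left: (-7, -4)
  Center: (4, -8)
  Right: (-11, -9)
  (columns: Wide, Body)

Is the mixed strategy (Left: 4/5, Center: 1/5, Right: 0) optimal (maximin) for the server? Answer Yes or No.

Yes

Against Wide this mix gives (4/5)·(-7) + (1/5)·4 = -24/5.
Against Body this mix gives (4/5)·(-4) + (1/5)·(-8) = -24/5.
All of the receiver's active replies (Wide, Body) yield -24/5, and no column does worse for the server. The mix makes the receiver indifferent and guarantees -24/5, so it is optimal.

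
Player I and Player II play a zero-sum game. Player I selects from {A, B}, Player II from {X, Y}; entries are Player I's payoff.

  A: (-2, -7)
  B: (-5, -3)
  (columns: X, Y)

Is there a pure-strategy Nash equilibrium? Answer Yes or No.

Row minima: A → -7, B → -5; maximin = -5.
Column maxima: X → -2, Y → -3; minimax = -3.
-5 ≠ -3, so no pure-strategy equilibrium exists.

No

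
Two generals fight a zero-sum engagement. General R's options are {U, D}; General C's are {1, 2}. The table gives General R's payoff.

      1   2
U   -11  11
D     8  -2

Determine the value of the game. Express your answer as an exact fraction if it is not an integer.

33/16

Row minima: U → -11, D → -2; maximin = -2.
Column maxima: 1 → 8, 2 → 11; minimax = 8.
-2 ≠ 8, so there is no saddle point; optimal play is mixed.
Let General R play U with probability p. Expected payoff against 1: (-11)p + 8(1−p) = −19p + 8; against 2: 11p + (-2)(1−p) = 13p − 2.
Setting these equal: −19p + 8 = 13p − 2 ⇒ −32p = -10 ⇒ p = 5/16, and the value is (-19)·(5/16) + 8 = 33/16.
For General C: with q = P(1), equating U's and D's payoffs gives −22q + 11 = 10q − 2 ⇒ q = 13/32.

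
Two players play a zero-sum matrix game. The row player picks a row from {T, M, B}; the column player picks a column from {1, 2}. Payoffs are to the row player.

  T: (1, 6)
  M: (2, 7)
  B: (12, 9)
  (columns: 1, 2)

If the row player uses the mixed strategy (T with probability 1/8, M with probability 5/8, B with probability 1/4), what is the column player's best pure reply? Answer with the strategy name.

If the column player plays 1, the row player's expected payoff is (1/8)·1 + (5/8)·2 + (1/4)·12 = 35/8.
If the column player plays 2, the row player's expected payoff is (1/8)·6 + (5/8)·7 + (1/4)·9 = 59/8.
The column player minimizes the row player's payoff; the smallest is 35/8, so the best response is 1.

1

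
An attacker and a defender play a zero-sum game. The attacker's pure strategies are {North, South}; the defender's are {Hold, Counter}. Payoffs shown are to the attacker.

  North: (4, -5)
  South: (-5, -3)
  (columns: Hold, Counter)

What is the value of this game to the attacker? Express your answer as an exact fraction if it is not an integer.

Row minima: North → -5, South → -5; maximin = -5.
Column maxima: Hold → 4, Counter → -3; minimax = -3.
-5 ≠ -3, so there is no saddle point; optimal play is mixed.
Let the attacker play North with probability p. Expected payoff against Hold: 4p + (-5)(1−p) = 9p − 5; against Counter: (-5)p + (-3)(1−p) = −2p − 3.
Setting these equal: 9p − 5 = −2p − 3 ⇒ 11p = 2 ⇒ p = 2/11, and the value is (9)·(2/11) − 5 = -37/11.
For the defender: with q = P(Hold), equating North's and South's payoffs gives 9q − 5 = −2q − 3 ⇒ q = 2/11.

-37/11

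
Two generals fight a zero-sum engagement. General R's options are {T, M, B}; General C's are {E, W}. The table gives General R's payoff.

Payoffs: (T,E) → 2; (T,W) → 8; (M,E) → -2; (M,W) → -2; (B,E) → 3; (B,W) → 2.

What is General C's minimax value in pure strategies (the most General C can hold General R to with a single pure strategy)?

3

Column maxima: E → 3, W → 8.
The smallest of these is 3.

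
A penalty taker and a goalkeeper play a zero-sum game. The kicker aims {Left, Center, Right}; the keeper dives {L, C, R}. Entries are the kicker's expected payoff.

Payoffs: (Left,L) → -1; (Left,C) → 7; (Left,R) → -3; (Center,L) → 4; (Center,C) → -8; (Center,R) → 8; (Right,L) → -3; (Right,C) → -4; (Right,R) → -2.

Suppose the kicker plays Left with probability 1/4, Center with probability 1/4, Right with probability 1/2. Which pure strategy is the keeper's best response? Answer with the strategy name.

C

If the keeper plays L, the kicker's expected payoff is (1/4)·(-1) + (1/4)·4 + (1/2)·(-3) = -3/4.
If the keeper plays C, the kicker's expected payoff is (1/4)·7 + (1/4)·(-8) + (1/2)·(-4) = -9/4.
If the keeper plays R, the kicker's expected payoff is (1/4)·(-3) + (1/4)·8 + (1/2)·(-2) = 1/4.
The keeper minimizes the kicker's payoff; the smallest is -9/4, so the best response is C.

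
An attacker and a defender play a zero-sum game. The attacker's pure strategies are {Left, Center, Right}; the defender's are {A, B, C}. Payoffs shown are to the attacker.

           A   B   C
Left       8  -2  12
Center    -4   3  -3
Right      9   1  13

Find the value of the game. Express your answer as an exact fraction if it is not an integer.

Row minima: Left → -2, Center → -4, Right → 1; maximin = 1.
Column maxima: A → 9, B → 3, C → 13; minimax = 3.
1 ≠ 3, so there is no saddle point; optimal play is mixed.
Left is strictly dominated by Right, so the attacker never plays it.
C is strictly dominated by A (it gives the attacker strictly more in every row), so the defender never plays it.
On the remaining 2×2 (Center, Right vs A, B):
Let the attacker play Center with probability p. Expected payoff against A: (-4)p + 9(1−p) = −13p + 9; against B: 3p + 1(1−p) = 2p + 1.
Setting these equal: −13p + 9 = 2p + 1 ⇒ −15p = -8 ⇒ p = 8/15, and the value is (-13)·(8/15) + 9 = 31/15.
For the defender: with q = P(A), equating Center's and Right's payoffs gives −7q + 3 = 8q + 1 ⇒ q = 2/15.

31/15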